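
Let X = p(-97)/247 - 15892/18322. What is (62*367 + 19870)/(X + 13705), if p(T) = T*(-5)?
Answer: 48224090304/15506851079 ≈ 3.1099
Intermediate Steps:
p(T) = -5*T
X = 2480423/2262767 (X = -5*(-97)/247 - 15892/18322 = 485*(1/247) - 15892*1/18322 = 485/247 - 7946/9161 = 2480423/2262767 ≈ 1.0962)
(62*367 + 19870)/(X + 13705) = (62*367 + 19870)/(2480423/2262767 + 13705) = (22754 + 19870)/(31013702158/2262767) = 42624*(2262767/31013702158) = 48224090304/15506851079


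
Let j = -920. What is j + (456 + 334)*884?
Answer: 697440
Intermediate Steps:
j + (456 + 334)*884 = -920 + (456 + 334)*884 = -920 + 790*884 = -920 + 698360 = 697440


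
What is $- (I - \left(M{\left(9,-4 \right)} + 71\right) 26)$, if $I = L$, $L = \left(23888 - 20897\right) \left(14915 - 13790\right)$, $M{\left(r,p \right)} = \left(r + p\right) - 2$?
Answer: $-3362951$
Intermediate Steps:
$M{\left(r,p \right)} = -2 + p + r$ ($M{\left(r,p \right)} = \left(p + r\right) - 2 = -2 + p + r$)
$L = 3364875$ ($L = 2991 \cdot 1125 = 3364875$)
$I = 3364875$
$- (I - \left(M{\left(9,-4 \right)} + 71\right) 26) = - (3364875 - \left(\left(-2 - 4 + 9\right) + 71\right) 26) = - (3364875 - \left(3 + 71\right) 26) = - (3364875 - 74 \cdot 26) = - (3364875 - 1924) = \left(-1\right) 3362951 = -3362951$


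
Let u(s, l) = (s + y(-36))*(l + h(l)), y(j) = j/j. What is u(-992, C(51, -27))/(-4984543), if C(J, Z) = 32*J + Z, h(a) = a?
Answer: 3181110/4984543 ≈ 0.63820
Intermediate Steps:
y(j) = 1
C(J, Z) = Z + 32*J
u(s, l) = 2*l*(1 + s) (u(s, l) = (s + 1)*(l + l) = (1 + s)*(2*l) = 2*l*(1 + s))
u(-992, C(51, -27))/(-4984543) = (2*(-27 + 32*51)*(1 - 992))/(-4984543) = (2*(-27 + 1632)*(-991))*(-1/4984543) = (2*1605*(-991))*(-1/4984543) = -3181110*(-1/4984543) = 3181110/4984543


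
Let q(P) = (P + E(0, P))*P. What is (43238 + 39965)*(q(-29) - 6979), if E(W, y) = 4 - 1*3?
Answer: -513112901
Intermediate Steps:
E(W, y) = 1 (E(W, y) = 4 - 3 = 1)
q(P) = P*(1 + P) (q(P) = (P + 1)*P = (1 + P)*P = P*(1 + P))
(43238 + 39965)*(q(-29) - 6979) = (43238 + 39965)*(-29*(1 - 29) - 6979) = 83203*(-29*(-28) - 6979) = 83203*(812 - 6979) = 83203*(-6167) = -513112901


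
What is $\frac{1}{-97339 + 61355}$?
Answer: $- \frac{1}{35984} \approx -2.779 \cdot 10^{-5}$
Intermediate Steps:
$\frac{1}{-97339 + 61355} = \frac{1}{-35984} = - \frac{1}{35984}$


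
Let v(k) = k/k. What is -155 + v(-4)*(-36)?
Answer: -191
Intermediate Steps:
v(k) = 1
-155 + v(-4)*(-36) = -155 + 1*(-36) = -155 - 36 = -191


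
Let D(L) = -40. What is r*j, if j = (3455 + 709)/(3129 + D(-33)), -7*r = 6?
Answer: -24984/21623 ≈ -1.1554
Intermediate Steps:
r = -6/7 (r = -⅐*6 = -6/7 ≈ -0.85714)
j = 4164/3089 (j = (3455 + 709)/(3129 - 40) = 4164/3089 ≈ 1.3480)
r*j = -6/7*4164/3089 = -24984/21623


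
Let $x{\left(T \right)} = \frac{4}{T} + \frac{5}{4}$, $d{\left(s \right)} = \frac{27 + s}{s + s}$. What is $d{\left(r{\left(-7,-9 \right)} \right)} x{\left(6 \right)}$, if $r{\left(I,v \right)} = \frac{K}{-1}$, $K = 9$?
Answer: $- \frac{23}{12} \approx -1.9167$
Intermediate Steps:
$r{\left(I,v \right)} = -9$ ($r{\left(I,v \right)} = \frac{9}{-1} = 9 \left(-1\right) = -9$)
$d{\left(s \right)} = \frac{27 + s}{2 s}$
$x{\left(T \right)} = \frac{5}{4} + \frac{4}{T}$ ($x{\left(T \right)} = \frac{4}{T} + 5 \cdot \frac{1}{4} = \frac{4}{T} + \frac{5}{4} = \frac{5}{4} + \frac{4}{T}$)
$d{\left(r{\left(-7,-9 \right)} \right)} x{\left(6 \right)} = \frac{27 - 9}{2 \left(-9\right)} \left(\frac{5}{4} + \frac{4}{6}\right) = \frac{1}{2} \left(- \frac{1}{9}\right) 18 \left(\frac{5}{4} + 4 \cdot \frac{1}{6}\right) = - (\frac{5}{4} + \frac{2}{3}) = \left(-1\right) \frac{23}{12} = - \frac{23}{12}$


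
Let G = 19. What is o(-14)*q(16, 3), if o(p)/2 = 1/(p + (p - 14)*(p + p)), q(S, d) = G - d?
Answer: 16/385 ≈ 0.041558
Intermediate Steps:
q(S, d) = 19 - d
o(p) = 2/(p + 2*p*(-14 + p)) (o(p) = 2/(p + (p - 14)*(p + p)) = 2/(p + (-14 + p)*(2*p)) = 2/(p + 2*p*(-14 + p)))
o(-14)*q(16, 3) = (2/(-14*(-27 + 2*(-14))))*(19 - 1*3) = (2*(-1/14)/(-27 - 28))*(19 - 3) = (2*(-1/14)/(-55))*16 = (2*(-1/14)*(-1/55))*16 = (1/385)*16 = 16/385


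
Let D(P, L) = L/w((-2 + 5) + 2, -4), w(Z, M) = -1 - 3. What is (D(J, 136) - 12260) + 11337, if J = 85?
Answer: -957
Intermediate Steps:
w(Z, M) = -4
D(P, L) = -L/4 (D(P, L) = L/(-4) = L*(-¼) = -L/4)
(D(J, 136) - 12260) + 11337 = (-¼*136 - 12260) + 11337 = (-34 - 12260) + 11337 = -12294 + 11337 = -957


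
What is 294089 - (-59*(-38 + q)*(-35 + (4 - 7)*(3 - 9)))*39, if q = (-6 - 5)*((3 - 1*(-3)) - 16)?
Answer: -2522335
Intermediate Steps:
q = 110 (q = -11*((3 + 3) - 16) = -11*(6 - 16) = -11*(-10) = 110)
294089 - (-59*(-38 + q)*(-35 + (4 - 7)*(3 - 9)))*39 = 294089 - (-59*(-38 + 110)*(-35 + (4 - 7)*(3 - 9)))*39 = 294089 - (-4248*(-35 - 3*(-6)))*39 = 294089 - (-4248*(-35 + 18))*39 = 294089 - (-4248*(-17))*39 = 294089 - (-59*(-1224))*39 = 294089 - 72216*39 = 294089 - 1*2816424 = 294089 - 2816424 = -2522335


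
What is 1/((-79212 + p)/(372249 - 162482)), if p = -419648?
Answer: -209767/498860 ≈ -0.42049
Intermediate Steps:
1/((-79212 + p)/(372249 - 162482)) = 1/((-79212 - 419648)/(372249 - 162482)) = 1/(-498860/209767) = -209767/498860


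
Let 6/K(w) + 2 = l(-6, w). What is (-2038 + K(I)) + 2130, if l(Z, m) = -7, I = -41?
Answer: 274/3 ≈ 91.333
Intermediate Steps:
K(w) = -⅔ (K(w) = 6/(-2 - 7) = 6/(-9) = 6*(-⅑) = -⅔)
(-2038 + K(I)) + 2130 = (-2038 - ⅔) + 2130 = -6116/3 + 2130 = 274/3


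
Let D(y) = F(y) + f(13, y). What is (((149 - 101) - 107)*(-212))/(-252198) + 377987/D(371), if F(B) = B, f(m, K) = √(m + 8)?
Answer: 2526057530149/2479106340 - 377987*√21/137620 ≈ 1006.4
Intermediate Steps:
f(m, K) = √(8 + m)
D(y) = y + √21 (D(y) = y + √(8 + 13) = y + √21)
(((149 - 101) - 107)*(-212))/(-252198) + 377987/D(371) = (((149 - 101) - 107)*(-212))/(-252198) + 377987/(371 + √21) = ((48 - 107)*(-212))*(-1/252198) + 377987/(371 + √21) = -59*(-212)*(-1/252198) + 377987/(371 + √21) = 12508*(-1/252198) + 377987/(371 + √21) = -6254/126099 + 377987/(371 + √21)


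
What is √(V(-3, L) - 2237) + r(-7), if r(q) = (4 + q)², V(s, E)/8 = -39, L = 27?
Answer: 9 + I*√2549 ≈ 9.0 + 50.488*I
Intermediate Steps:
V(s, E) = -312 (V(s, E) = 8*(-39) = -312)
√(V(-3, L) - 2237) + r(-7) = √(-312 - 2237) + (4 - 7)² = √(-2549) + (-3)² = I*√2549 + 9 = 9 + I*√2549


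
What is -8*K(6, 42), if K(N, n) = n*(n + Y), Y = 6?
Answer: -16128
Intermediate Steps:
K(N, n) = n*(6 + n) (K(N, n) = n*(n + 6) = n*(6 + n))
-8*K(6, 42) = -336*(6 + 42) = -336*48 = -8*2016 = -16128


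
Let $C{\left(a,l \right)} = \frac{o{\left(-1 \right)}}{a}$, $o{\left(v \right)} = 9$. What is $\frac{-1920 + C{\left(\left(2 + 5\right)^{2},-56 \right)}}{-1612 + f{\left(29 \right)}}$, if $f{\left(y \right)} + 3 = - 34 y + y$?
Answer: $\frac{94071}{126028} \approx 0.74643$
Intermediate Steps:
$f{\left(y \right)} = -3 - 33 y$ ($f{\left(y \right)} = -3 + \left(- 34 y + y\right) = -3 - 33 y$)
$C{\left(a,l \right)} = \frac{9}{a}$
$\frac{-1920 + C{\left(\left(2 + 5\right)^{2},-56 \right)}}{-1612 + f{\left(29 \right)}} = \frac{-1920 + \frac{9}{\left(2 + 5\right)^{2}}}{-1612 - 960} = \frac{-1920 + \frac{9}{7^{2}}}{-1612 - 960} = \frac{-1920 + \frac{9}{49}}{-1612 - 960} = \frac{-1920 + 9 \cdot \frac{1}{49}}{-2572} = \left(-1920 + \frac{9}{49}\right) \left(- \frac{1}{2572}\right) = \left(- \frac{94071}{49}\right) \left(- \frac{1}{2572}\right) = \frac{94071}{126028}$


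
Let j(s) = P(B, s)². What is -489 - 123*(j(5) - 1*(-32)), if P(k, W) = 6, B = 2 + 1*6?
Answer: -8853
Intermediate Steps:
B = 8 (B = 2 + 6 = 8)
j(s) = 36 (j(s) = 6² = 36)
-489 - 123*(j(5) - 1*(-32)) = -489 - 123*(36 - 1*(-32)) = -489 - 123*(36 + 32) = -489 - 123*68 = -489 - 8364 = -8853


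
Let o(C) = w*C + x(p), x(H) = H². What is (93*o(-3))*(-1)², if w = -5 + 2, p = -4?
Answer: 2325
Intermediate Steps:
w = -3
o(C) = 16 - 3*C (o(C) = -3*C + (-4)² = -3*C + 16 = 16 - 3*C)
(93*o(-3))*(-1)² = (93*(16 - 3*(-3)))*(-1)² = (93*(16 + 9))*1 = (93*25)*1 = 2325*1 = 2325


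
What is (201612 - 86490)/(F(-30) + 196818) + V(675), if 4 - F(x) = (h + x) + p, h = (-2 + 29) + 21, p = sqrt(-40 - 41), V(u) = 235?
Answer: 9124632876883/38731814497 + 1036098*I/38731814497 ≈ 235.58 + 2.6751e-5*I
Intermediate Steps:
p = 9*I (p = sqrt(-81) = 9*I ≈ 9.0*I)
h = 48 (h = 27 + 21 = 48)
F(x) = -44 - x - 9*I (F(x) = 4 - ((48 + x) + 9*I) = 4 - (48 + x + 9*I) = 4 + (-48 - x - 9*I) = -44 - x - 9*I)
(201612 - 86490)/(F(-30) + 196818) + V(675) = (201612 - 86490)/((-44 - 1*(-30) - 9*I) + 196818) + 235 = 115122/((-44 + 30 - 9*I) + 196818) + 235 = 115122/((-14 - 9*I) + 196818) + 235 = 115122/(196804 - 9*I) + 235 = 115122*((196804 + 9*I)/38731814497) + 235 = 115122*(196804 + 9*I)/38731814497 + 235 = 235 + 115122*(196804 + 9*I)/38731814497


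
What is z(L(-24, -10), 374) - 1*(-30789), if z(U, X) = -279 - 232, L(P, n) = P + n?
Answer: 30278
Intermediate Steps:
z(U, X) = -511
z(L(-24, -10), 374) - 1*(-30789) = -511 - 1*(-30789) = -511 + 30789 = 30278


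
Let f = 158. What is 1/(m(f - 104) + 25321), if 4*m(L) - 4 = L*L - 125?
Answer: 4/104079 ≈ 3.8432e-5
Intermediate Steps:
m(L) = -121/4 + L²/4 (m(L) = 1 + (L*L - 125)/4 = 1 + (L² - 125)/4 = 1 + (-125 + L²)/4 = 1 + (-125/4 + L²/4) = -121/4 + L²/4)
1/(m(f - 104) + 25321) = 1/((-121/4 + (158 - 104)²/4) + 25321) = 1/((-121/4 + (¼)*54²) + 25321) = 1/((-121/4 + (¼)*2916) + 25321) = 1/((-121/4 + 729) + 25321) = 1/(2795/4 + 25321) = 1/(104079/4) = 4/104079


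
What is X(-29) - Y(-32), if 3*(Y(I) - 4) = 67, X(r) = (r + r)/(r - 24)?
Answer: -4013/159 ≈ -25.239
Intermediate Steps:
X(r) = 2*r/(-24 + r) (X(r) = (2*r)/(-24 + r) = 2*r/(-24 + r))
Y(I) = 79/3 (Y(I) = 4 + (⅓)*67 = 4 + 67/3 = 79/3)
X(-29) - Y(-32) = 2*(-29)/(-24 - 29) - 1*79/3 = 2*(-29)/(-53) - 79/3 = 2*(-29)*(-1/53) - 79/3 = 58/53 - 79/3 = -4013/159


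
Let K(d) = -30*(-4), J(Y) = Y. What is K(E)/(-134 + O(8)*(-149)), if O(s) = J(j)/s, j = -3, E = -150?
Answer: -192/125 ≈ -1.5360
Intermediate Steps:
K(d) = 120
O(s) = -3/s
K(E)/(-134 + O(8)*(-149)) = 120/(-134 - 3/8*(-149)) = 120/(-134 + 447/8) = 120/(-625/8) = 120*(-8/625) = -192/125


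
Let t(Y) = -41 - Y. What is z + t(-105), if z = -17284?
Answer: -17220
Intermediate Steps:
z + t(-105) = -17284 + (-41 - 1*(-105)) = -17284 + (-41 + 105) = -17284 + 64 = -17220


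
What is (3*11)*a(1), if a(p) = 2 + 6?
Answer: 264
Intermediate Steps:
a(p) = 8
(3*11)*a(1) = (3*11)*8 = 33*8 = 264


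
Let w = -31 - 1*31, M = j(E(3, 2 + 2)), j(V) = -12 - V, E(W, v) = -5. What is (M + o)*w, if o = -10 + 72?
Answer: -3410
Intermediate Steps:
o = 62
M = -7 (M = -12 - 1*(-5) = -12 + 5 = -7)
w = -62 (w = -31 - 31 = -62)
(M + o)*w = (-7 + 62)*(-62) = 55*(-62) = -3410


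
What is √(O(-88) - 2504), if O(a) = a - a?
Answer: 2*I*√626 ≈ 50.04*I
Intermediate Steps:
O(a) = 0
√(O(-88) - 2504) = √(0 - 2504) = √(-2504) = 2*I*√626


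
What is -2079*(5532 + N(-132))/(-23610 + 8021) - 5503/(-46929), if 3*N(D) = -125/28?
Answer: 2158689370741/2926304724 ≈ 737.68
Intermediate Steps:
N(D) = -125/84 (N(D) = (-125/28)/3 = (-125*1/28)/3 = (1/3)*(-125/28) = -125/84)
-2079*(5532 + N(-132))/(-23610 + 8021) - 5503/(-46929) = -2079*(5532 - 125/84)/(-23610 + 8021) - 5503/(-46929) = -2079/((-15589/464563/84)) - 5503*(-1/46929) = -2079/((-15589*84/464563)) + 5503/46929 = -2079/(-1309476/464563) + 5503/46929 = -2079*(-464563/1309476) + 5503/46929 = 45991737/62356 + 5503/46929 = 2158689370741/2926304724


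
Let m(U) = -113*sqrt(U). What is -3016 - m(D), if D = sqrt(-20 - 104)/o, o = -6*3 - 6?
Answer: -3016 + 113*sqrt(3)*31**(1/4)*sqrt(-I)/6 ≈ -2961.6 - 54.427*I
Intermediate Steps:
o = -24 (o = -18 - 6 = -24)
D = -I*sqrt(31)/12 (D = sqrt(-20 - 104)/(-24) = sqrt(-124)*(-1/24) = (2*I*sqrt(31))*(-1/24) = -I*sqrt(31)/12 ≈ -0.46398*I)
-3016 - m(D) = -3016 - (-113)*sqrt(-I*sqrt(31)/12) = -3016 - (-113)*sqrt(3)*31**(1/4)*sqrt(-I)/6 = -3016 + 113*sqrt(3)*31**(1/4)*sqrt(-I)/6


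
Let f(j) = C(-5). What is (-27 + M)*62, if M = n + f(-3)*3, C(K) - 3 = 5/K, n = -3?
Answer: -1488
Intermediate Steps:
C(K) = 3 + 5/K
f(j) = 2 (f(j) = 3 + 5/(-5) = 3 + 5*(-⅕) = 3 - 1 = 2)
M = 3 (M = -3 + 2*3 = -3 + 6 = 3)
(-27 + M)*62 = (-27 + 3)*62 = -24*62 = -1488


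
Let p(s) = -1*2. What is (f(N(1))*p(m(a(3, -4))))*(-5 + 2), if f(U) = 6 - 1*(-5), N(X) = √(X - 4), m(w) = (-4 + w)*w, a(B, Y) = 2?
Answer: 66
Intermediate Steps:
m(w) = w*(-4 + w)
N(X) = √(-4 + X)
p(s) = -2
f(U) = 11 (f(U) = 6 + 5 = 11)
(f(N(1))*p(m(a(3, -4))))*(-5 + 2) = (11*(-2))*(-5 + 2) = -22*(-3) = 66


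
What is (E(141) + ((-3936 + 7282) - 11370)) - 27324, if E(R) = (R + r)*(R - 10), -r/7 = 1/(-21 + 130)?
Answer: -1840510/109 ≈ -16885.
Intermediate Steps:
r = -7/109 (r = -7/(-21 + 130) = -7/109 ≈ -0.064220)
E(R) = (-10 + R)*(-7/109 + R) (E(R) = (R - 7/109)*(R - 10) = (-7/109 + R)*(-10 + R) = (-10 + R)*(-7/109 + R))
(E(141) + ((-3936 + 7282) - 11370)) - 27324 = ((70/109 + 141**2 - 1097/109*141) + ((-3936 + 7282) - 11370)) - 27324 = ((70/109 + 19881 - 154677/109) + (3346 - 11370)) - 27324 = (2012422/109 - 8024) - 27324 = 1137806/109 - 27324 = -1840510/109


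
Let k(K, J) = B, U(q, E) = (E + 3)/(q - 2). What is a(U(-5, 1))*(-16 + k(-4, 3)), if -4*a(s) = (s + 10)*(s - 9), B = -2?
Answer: -19899/49 ≈ -406.10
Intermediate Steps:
U(q, E) = (3 + E)/(-2 + q)
k(K, J) = -2
a(s) = -(-9 + s)*(10 + s)/4 (a(s) = -(s + 10)*(s - 9)/4 = -(10 + s)*(-9 + s)/4 = -(-9 + s)*(10 + s)/4)
a(U(-5, 1))*(-16 + k(-4, 3)) = (45/2 - (3 + 1)/(4*(-2 - 5)) - (3 + 1)²/(-2 - 5)²/4)*(-16 - 2) = (45/2 - 4/(4*(-7)) - (4/(-7))²/4)*(-18) = (45/2 - (-1)*4/28 - (-⅐*4)²/4)*(-18) = (45/2 - ¼*(-4/7) - (-4/7)²/4)*(-18) = (45/2 + ⅐ - ¼*16/49)*(-18) = (45/2 + ⅐ - 4/49)*(-18) = (2211/98)*(-18) = -19899/49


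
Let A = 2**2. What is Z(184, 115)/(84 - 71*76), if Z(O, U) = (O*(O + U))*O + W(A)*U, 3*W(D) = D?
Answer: -7592323/3984 ≈ -1905.7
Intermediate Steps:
A = 4
W(D) = D/3
Z(O, U) = 4*U/3 + O**2*(O + U) (Z(O, U) = (O*(O + U))*O + ((1/3)*4)*U = O**2*(O + U) + 4*U/3 = 4*U/3 + O**2*(O + U))
Z(184, 115)/(84 - 71*76) = (184**3 + (4/3)*115 + 115*184**2)/(84 - 71*76) = (6229504 + 460/3 + 115*33856)/(84 - 5396) = (6229504 + 460/3 + 3893440)/(-5312) = (30369292/3)*(-1/5312) = -7592323/3984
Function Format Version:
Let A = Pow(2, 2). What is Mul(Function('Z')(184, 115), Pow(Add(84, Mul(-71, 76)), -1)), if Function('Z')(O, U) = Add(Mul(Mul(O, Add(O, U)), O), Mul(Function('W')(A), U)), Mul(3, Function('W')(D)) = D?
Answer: Rational(-7592323, 3984) ≈ -1905.7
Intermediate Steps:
A = 4
Function('W')(D) = Mul(Rational(1, 3), D)
Function('Z')(O, U) = Add(Mul(Rational(4, 3), U), Mul(Pow(O, 2), Add(O, U))) (Function('Z')(O, U) = Add(Mul(Mul(O, Add(O, U)), O), Mul(Mul(Rational(1, 3), 4), U)) = Add(Mul(Pow(O, 2), Add(O, U)), Mul(Rational(4, 3), U)) = Add(Mul(Rational(4, 3), U), Mul(Pow(O, 2), Add(O, U))))
Mul(Function('Z')(184, 115), Pow(Add(84, Mul(-71, 76)), -1)) = Mul(Add(Pow(184, 3), Mul(Rational(4, 3), 115), Mul(115, Pow(184, 2))), Pow(Add(84, Mul(-71, 76)), -1)) = Mul(Add(6229504, Rational(460, 3), Mul(115, 33856)), Pow(Add(84, -5396), -1)) = Mul(Add(6229504, Rational(460, 3), 3893440), Pow(-5312, -1)) = Mul(Rational(30369292, 3), Rational(-1, 5312)) = Rational(-7592323, 3984)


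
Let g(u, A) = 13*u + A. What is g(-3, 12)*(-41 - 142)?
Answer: 4941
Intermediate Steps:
g(u, A) = A + 13*u
g(-3, 12)*(-41 - 142) = (12 + 13*(-3))*(-41 - 142) = (12 - 39)*(-183) = -27*(-183) = 4941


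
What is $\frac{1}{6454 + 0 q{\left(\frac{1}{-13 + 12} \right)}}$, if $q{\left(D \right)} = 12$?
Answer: $\frac{1}{6454} \approx 0.00015494$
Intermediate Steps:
$\frac{1}{6454 + 0 q{\left(\frac{1}{-13 + 12} \right)}} = \frac{1}{6454 + 0 \cdot 12} = \frac{1}{6454 + 0} = \frac{1}{6454}$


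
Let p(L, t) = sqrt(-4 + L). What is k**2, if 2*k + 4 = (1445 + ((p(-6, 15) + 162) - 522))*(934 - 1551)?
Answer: 448158156711/4 + 413050033*I*sqrt(10)/2 ≈ 1.1204e+11 + 6.5309e+8*I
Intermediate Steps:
k = -669449/2 - 617*I*sqrt(10)/2 (k = -2 + ((1445 + ((sqrt(-4 - 6) + 162) - 522))*(934 - 1551))/2 = -2 + ((1445 + ((sqrt(-10) + 162) - 522))*(-617))/2 = -2 + ((1445 + ((I*sqrt(10) + 162) - 522))*(-617))/2 = -2 + ((1445 + ((162 + I*sqrt(10)) - 522))*(-617))/2 = -2 + ((1445 + (-360 + I*sqrt(10)))*(-617))/2 = -2 + ((1085 + I*sqrt(10))*(-617))/2 = -2 + (-669445 - 617*I*sqrt(10))/2 = -2 + (-669445/2 - 617*I*sqrt(10)/2) = -669449/2 - 617*I*sqrt(10)/2 ≈ -3.3472e+5 - 975.56*I)
k**2 = (-669449/2 - 617*I*sqrt(10)/2)**2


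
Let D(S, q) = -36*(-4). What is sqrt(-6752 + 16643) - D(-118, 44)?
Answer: -144 + 3*sqrt(1099) ≈ -44.547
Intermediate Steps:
D(S, q) = 144
sqrt(-6752 + 16643) - D(-118, 44) = sqrt(-6752 + 16643) - 1*144 = sqrt(9891) - 144 = 3*sqrt(1099) - 144 = -144 + 3*sqrt(1099)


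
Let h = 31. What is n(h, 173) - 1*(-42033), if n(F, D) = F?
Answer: 42064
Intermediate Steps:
n(h, 173) - 1*(-42033) = 31 - 1*(-42033) = 31 + 42033 = 42064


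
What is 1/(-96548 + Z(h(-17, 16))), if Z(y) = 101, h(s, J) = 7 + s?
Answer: -1/96447 ≈ -1.0368e-5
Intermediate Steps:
1/(-96548 + Z(h(-17, 16))) = 1/(-96548 + 101) = 1/(-96447) = -1/96447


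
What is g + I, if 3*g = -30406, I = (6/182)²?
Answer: -251792059/24843 ≈ -10135.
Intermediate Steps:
I = 9/8281 (I = (6*(1/182))² = (3/91)² = 9/8281 ≈ 0.0010868)
g = -30406/3 (g = (⅓)*(-30406) = -30406/3 ≈ -10135.)
g + I = -30406/3 + 9/8281 = -251792059/24843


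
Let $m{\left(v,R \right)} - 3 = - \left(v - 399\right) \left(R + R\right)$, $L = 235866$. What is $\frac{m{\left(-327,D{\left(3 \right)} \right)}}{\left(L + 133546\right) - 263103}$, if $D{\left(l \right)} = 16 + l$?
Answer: $\frac{27591}{106309} \approx 0.25954$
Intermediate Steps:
$m{\left(v,R \right)} = 3 - 2 R \left(-399 + v\right)$ ($m{\left(v,R \right)} = 3 - \left(v - 399\right) \left(R + R\right) = 3 - \left(-399 + v\right) 2 R = 3 - 2 R \left(-399 + v\right)$)
$\frac{m{\left(-327,D{\left(3 \right)} \right)}}{\left(L + 133546\right) - 263103} = \frac{3 + 798 \left(16 + 3\right) - 2 \left(16 + 3\right) \left(-327\right)}{\left(235866 + 133546\right) - 263103} = \frac{3 + 798 \cdot 19 - 38 \left(-327\right)}{369412 - 263103} = \frac{3 + 15162 + 12426}{106309} = 27591 \cdot \frac{1}{106309} = \frac{27591}{106309}$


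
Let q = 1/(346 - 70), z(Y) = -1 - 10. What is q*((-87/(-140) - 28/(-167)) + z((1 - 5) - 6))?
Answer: -79577/2150960 ≈ -0.036996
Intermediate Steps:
z(Y) = -11
q = 1/276 ≈ 0.0036232
q*((-87/(-140) - 28/(-167)) + z((1 - 5) - 6)) = ((-87/(-140) - 28/(-167)) - 11)/276 = ((-87*(-1/140) - 28*(-1/167)) - 11)/276 = ((87/140 + 28/167) - 11)/276 = (18449/23380 - 11)/276 = (1/276)*(-238731/23380) = -79577/2150960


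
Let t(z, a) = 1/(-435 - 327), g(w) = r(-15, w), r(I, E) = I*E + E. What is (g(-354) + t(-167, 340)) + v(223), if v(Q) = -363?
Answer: 3499865/762 ≈ 4593.0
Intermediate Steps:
r(I, E) = E + E*I (r(I, E) = E*I + E = E + E*I)
g(w) = -14*w (g(w) = w*(1 - 15) = w*(-14) = -14*w)
t(z, a) = -1/762 (t(z, a) = 1/(-762) = -1/762)
(g(-354) + t(-167, 340)) + v(223) = (-14*(-354) - 1/762) - 363 = (4956 - 1/762) - 363 = 3776471/762 - 363 = 3499865/762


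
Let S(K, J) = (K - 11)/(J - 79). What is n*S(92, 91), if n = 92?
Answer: 621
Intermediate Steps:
S(K, J) = (-11 + K)/(-79 + J)
n*S(92, 91) = 92*((-11 + 92)/(-79 + 91)) = 92*(81/12) = 92*((1/12)*81) = 92*(27/4) = 621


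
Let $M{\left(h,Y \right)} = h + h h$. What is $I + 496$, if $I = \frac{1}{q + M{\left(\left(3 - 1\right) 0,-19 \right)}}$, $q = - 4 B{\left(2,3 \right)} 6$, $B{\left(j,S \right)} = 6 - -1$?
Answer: $\frac{83327}{168} \approx 495.99$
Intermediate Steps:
$B{\left(j,S \right)} = 7$ ($B{\left(j,S \right)} = 6 + 1 = 7$)
$M{\left(h,Y \right)} = h + h^{2}$
$q = -168$ ($q = \left(-4\right) 7 \cdot 6 = \left(-28\right) 6 = -168$)
$I = - \frac{1}{168}$ ($I = \frac{1}{-168 + \left(3 - 1\right) 0 \left(1 + \left(3 - 1\right) 0\right)} = \frac{1}{-168 + 2 \cdot 0 \left(1 + 2 \cdot 0\right)} = \frac{1}{-168 + 0 \left(1 + 0\right)} = \frac{1}{-168 + 0 \cdot 1} = \frac{1}{-168 + 0} = \frac{1}{-168} = - \frac{1}{168} \approx -0.0059524$)
$I + 496 = - \frac{1}{168} + 496 = \frac{83327}{168}$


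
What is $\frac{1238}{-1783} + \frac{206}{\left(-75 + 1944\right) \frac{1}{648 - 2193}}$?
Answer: $- \frac{189929744}{1110809} \approx -170.98$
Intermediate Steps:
$\frac{1238}{-1783} + \frac{206}{\left(-75 + 1944\right) \frac{1}{648 - 2193}} = 1238 \left(- \frac{1}{1783}\right) + \frac{206}{1869 \frac{1}{-1545}} = - \frac{1238}{1783} + \frac{206}{1869 \left(- \frac{1}{1545}\right)} = - \frac{1238}{1783} + \frac{206}{- \frac{623}{515}} = - \frac{1238}{1783} + 206 \left(- \frac{515}{623}\right) = - \frac{1238}{1783} - \frac{106090}{623} = - \frac{189929744}{1110809}$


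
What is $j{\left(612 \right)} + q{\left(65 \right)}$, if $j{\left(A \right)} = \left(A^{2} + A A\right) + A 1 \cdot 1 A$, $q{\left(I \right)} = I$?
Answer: $1123697$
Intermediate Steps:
$j{\left(A \right)} = 3 A^{2}$ ($j{\left(A \right)} = \left(A^{2} + A^{2}\right) + A A = 2 A^{2} + A^{2} = 3 A^{2}$)
$j{\left(612 \right)} + q{\left(65 \right)} = 3 \cdot 612^{2} + 65 = 3 \cdot 374544 + 65 = 1123632 + 65 = 1123697$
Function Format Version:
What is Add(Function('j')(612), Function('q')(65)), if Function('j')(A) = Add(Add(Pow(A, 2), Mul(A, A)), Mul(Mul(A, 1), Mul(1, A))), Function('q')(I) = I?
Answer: 1123697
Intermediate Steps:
Function('j')(A) = Mul(3, Pow(A, 2)) (Function('j')(A) = Add(Add(Pow(A, 2), Pow(A, 2)), Mul(A, A)) = Add(Mul(2, Pow(A, 2)), Pow(A, 2)) = Mul(3, Pow(A, 2)))
Add(Function('j')(612), Function('q')(65)) = Add(Mul(3, Pow(612, 2)), 65) = Add(Mul(3, 374544), 65) = Add(1123632, 65) = 1123697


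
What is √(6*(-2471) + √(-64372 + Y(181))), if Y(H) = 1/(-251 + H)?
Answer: √(-72647400 + 70*I*√315422870)/70 ≈ 1.0418 + 121.77*I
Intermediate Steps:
√(6*(-2471) + √(-64372 + Y(181))) = √(6*(-2471) + √(-64372 + 1/(-251 + 181))) = √(-14826 + √(-64372 + 1/(-70))) = √(-14826 + √(-64372 - 1/70)) = √(-14826 + √(-4506041/70)) = √(-14826 + I*√315422870/70)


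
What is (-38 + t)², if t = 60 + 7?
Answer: 841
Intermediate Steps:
t = 67
(-38 + t)² = (-38 + 67)² = 29² = 841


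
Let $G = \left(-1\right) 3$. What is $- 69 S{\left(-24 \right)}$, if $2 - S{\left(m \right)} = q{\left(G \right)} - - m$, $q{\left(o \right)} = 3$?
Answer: $-1587$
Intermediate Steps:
$G = -3$
$S{\left(m \right)} = -1 - m$ ($S{\left(m \right)} = 2 - \left(3 - - m\right) = 2 - \left(3 + m\right) = -1 - m$)
$- 69 S{\left(-24 \right)} = - 69 \left(-1 - -24\right) = - 69 \left(-1 + 24\right) = \left(-69\right) 23 = -1587$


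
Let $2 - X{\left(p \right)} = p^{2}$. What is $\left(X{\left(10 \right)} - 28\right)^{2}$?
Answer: $15876$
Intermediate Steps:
$X{\left(p \right)} = 2 - p^{2}$
$\left(X{\left(10 \right)} - 28\right)^{2} = \left(\left(2 - 10^{2}\right) - 28\right)^{2} = \left(\left(2 - 100\right) - 28\right)^{2} = \left(-98 - 28\right)^{2} = \left(-126\right)^{2} = 15876$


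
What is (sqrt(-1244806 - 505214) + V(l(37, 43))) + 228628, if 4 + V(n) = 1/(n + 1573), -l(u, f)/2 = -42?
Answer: 378829969/1657 + 2*I*sqrt(437505) ≈ 2.2862e+5 + 1322.9*I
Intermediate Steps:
l(u, f) = 84 (l(u, f) = -2*(-42) = 84)
V(n) = -4 + 1/(1573 + n) (V(n) = -4 + 1/(n + 1573) = -4 + 1/(1573 + n))
(sqrt(-1244806 - 505214) + V(l(37, 43))) + 228628 = (sqrt(-1244806 - 505214) + (-6291 - 4*84)/(1573 + 84)) + 228628 = (sqrt(-1750020) + (-6291 - 336)/1657) + 228628 = (2*I*sqrt(437505) + (1/1657)*(-6627)) + 228628 = (2*I*sqrt(437505) - 6627/1657) + 228628 = (-6627/1657 + 2*I*sqrt(437505)) + 228628 = 378829969/1657 + 2*I*sqrt(437505)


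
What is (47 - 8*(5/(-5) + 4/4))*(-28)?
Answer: -1316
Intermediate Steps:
(47 - 8*(5/(-5) + 4/4))*(-28) = (47 - 8*(5*(-⅕) + 4*(¼)))*(-28) = (47 - 8*(-1 + 1))*(-28) = (47 - 8*0)*(-28) = (47 + 0)*(-28) = 47*(-28) = -1316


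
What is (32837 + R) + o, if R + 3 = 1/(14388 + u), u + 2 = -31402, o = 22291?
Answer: 938006999/17016 ≈ 55125.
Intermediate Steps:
u = -31404 (u = -2 - 31402 = -31404)
R = -51049/17016 (R = -3 + 1/(14388 - 31404) = -3 + 1/(-17016) = -3 - 1/17016 = -51049/17016 ≈ -3.0001)
(32837 + R) + o = (32837 - 51049/17016) + 22291 = 558703343/17016 + 22291 = 938006999/17016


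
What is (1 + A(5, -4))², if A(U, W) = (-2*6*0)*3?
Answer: 1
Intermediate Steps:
A(U, W) = 0 (A(U, W) = -12*0*3 = 0*3 = 0)
(1 + A(5, -4))² = (1 + 0)² = 1² = 1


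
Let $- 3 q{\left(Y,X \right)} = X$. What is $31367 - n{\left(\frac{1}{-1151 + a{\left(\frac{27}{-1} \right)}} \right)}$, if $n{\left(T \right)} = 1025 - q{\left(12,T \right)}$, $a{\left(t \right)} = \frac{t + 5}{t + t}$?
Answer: $\frac{942604581}{31066} \approx 30342.0$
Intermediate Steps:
$q{\left(Y,X \right)} = - \frac{X}{3}$
$a{\left(t \right)} = \frac{5 + t}{2 t}$
$n{\left(T \right)} = 1025 + \frac{T}{3}$ ($n{\left(T \right)} = 1025 - - \frac{T}{3} = 1025 + \frac{T}{3}$)
$31367 - n{\left(\frac{1}{-1151 + a{\left(\frac{27}{-1} \right)}} \right)} = 31367 - \left(1025 + \frac{1}{3 \left(-1151 + \frac{5 + \frac{27}{-1}}{2 \frac{27}{-1}}\right)}\right) = 31367 - \left(1025 + \frac{1}{3 \left(-1151 + \frac{5 + 27 \left(-1\right)}{2 \cdot 27 \left(-1\right)}\right)}\right) = 31367 - \left(1025 + \frac{1}{3 \left(-1151 + \frac{5 - 27}{2 \left(-27\right)}\right)}\right) = 31367 - \left(1025 + \frac{1}{3 \left(-1151 + \frac{1}{2} \left(- \frac{1}{27}\right) \left(-22\right)\right)}\right) = 31367 - \left(1025 + \frac{1}{3 \left(-1151 + \frac{11}{27}\right)}\right) = 31367 - \left(1025 + \frac{1}{3 \left(- \frac{31066}{27}\right)}\right) = 31367 - \left(1025 + \frac{1}{3} \left(- \frac{27}{31066}\right)\right) = 31367 - \left(1025 - \frac{9}{31066}\right) = 31367 - \frac{31842641}{31066} = \frac{942604581}{31066}$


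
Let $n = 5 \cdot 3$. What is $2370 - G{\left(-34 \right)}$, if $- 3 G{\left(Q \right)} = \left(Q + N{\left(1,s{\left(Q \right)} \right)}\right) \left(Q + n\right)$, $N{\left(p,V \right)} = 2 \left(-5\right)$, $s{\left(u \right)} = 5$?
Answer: $\frac{7946}{3} \approx 2648.7$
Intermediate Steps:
$N{\left(p,V \right)} = -10$
$n = 15$
$G{\left(Q \right)} = - \frac{\left(-10 + Q\right) \left(15 + Q\right)}{3}$ ($G{\left(Q \right)} = - \frac{\left(Q - 10\right) \left(Q + 15\right)}{3} = - \frac{\left(-10 + Q\right) \left(15 + Q\right)}{3}$)
$2370 - G{\left(-34 \right)} = 2370 - \left(50 - - \frac{170}{3} - \frac{\left(-34\right)^{2}}{3}\right) = 2370 - \left(50 + \frac{170}{3} - \frac{1156}{3}\right) = 2370 - - \frac{836}{3} = 2370 + \frac{836}{3} = \frac{7946}{3}$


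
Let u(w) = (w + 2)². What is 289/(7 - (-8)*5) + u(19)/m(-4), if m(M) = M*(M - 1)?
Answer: 26507/940 ≈ 28.199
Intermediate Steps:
u(w) = (2 + w)²
m(M) = M*(-1 + M)
289/(7 - (-8)*5) + u(19)/m(-4) = 289/(7 - (-8)*5) + (2 + 19)²/((-4*(-1 - 4))) = 289/(7 - 2*(-20)) + 21²/((-4*(-5))) = 289/(7 + 40) + 441/20 = 289/47 + 441*(1/20) = 289*(1/47) + 441/20 = 289/47 + 441/20 = 26507/940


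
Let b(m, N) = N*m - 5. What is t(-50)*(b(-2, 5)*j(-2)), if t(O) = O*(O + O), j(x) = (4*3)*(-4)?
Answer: 3600000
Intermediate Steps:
b(m, N) = -5 + N*m
j(x) = -48 (j(x) = 12*(-4) = -48)
t(O) = 2*O**2 (t(O) = O*(2*O) = 2*O**2)
t(-50)*(b(-2, 5)*j(-2)) = (2*(-50)**2)*((-5 + 5*(-2))*(-48)) = (2*2500)*((-5 - 10)*(-48)) = 5000*(-15*(-48)) = 5000*720 = 3600000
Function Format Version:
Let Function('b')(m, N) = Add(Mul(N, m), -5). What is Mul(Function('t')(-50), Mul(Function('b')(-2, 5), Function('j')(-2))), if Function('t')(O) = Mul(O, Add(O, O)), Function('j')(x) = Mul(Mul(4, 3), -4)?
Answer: 3600000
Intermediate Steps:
Function('b')(m, N) = Add(-5, Mul(N, m))
Function('j')(x) = -48 (Function('j')(x) = Mul(12, -4) = -48)
Function('t')(O) = Mul(2, Pow(O, 2)) (Function('t')(O) = Mul(O, Mul(2, O)) = Mul(2, Pow(O, 2)))
Mul(Function('t')(-50), Mul(Function('b')(-2, 5), Function('j')(-2))) = Mul(Mul(2, Pow(-50, 2)), Mul(Add(-5, Mul(5, -2)), -48)) = Mul(Mul(2, 2500), Mul(Add(-5, -10), -48)) = Mul(5000, Mul(-15, -48)) = Mul(5000, 720) = 3600000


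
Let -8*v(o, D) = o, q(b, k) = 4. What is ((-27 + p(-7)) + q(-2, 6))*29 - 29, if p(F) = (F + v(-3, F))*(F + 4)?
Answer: -957/8 ≈ -119.63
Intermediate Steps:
v(o, D) = -o/8
p(F) = (4 + F)*(3/8 + F) (p(F) = (F - ⅛*(-3))*(F + 4) = (F + 3/8)*(4 + F) = (3/8 + F)*(4 + F) = (4 + F)*(3/8 + F))
((-27 + p(-7)) + q(-2, 6))*29 - 29 = ((-27 + (3/2 + (-7)² + (35/8)*(-7))) + 4)*29 - 29 = ((-27 + (3/2 + 49 - 245/8)) + 4)*29 - 29 = ((-27 + 159/8) + 4)*29 - 29 = (-57/8 + 4)*29 - 29 = -25/8*29 - 29 = -725/8 - 29 = -957/8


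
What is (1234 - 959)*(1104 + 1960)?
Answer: 842600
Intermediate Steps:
(1234 - 959)*(1104 + 1960) = 275*3064 = 842600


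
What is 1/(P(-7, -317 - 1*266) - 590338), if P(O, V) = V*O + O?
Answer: -1/586264 ≈ -1.7057e-6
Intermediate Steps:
P(O, V) = O + O*V (P(O, V) = O*V + O = O + O*V)
1/(P(-7, -317 - 1*266) - 590338) = 1/(-7*(1 + (-317 - 1*266)) - 590338) = 1/(-7*(1 + (-317 - 266)) - 590338) = 1/(-7*(1 - 583) - 590338) = 1/(-7*(-582) - 590338) = 1/(4074 - 590338) = 1/(-586264) = -1/586264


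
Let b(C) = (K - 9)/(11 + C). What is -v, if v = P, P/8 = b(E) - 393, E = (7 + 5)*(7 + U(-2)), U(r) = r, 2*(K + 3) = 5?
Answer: 223300/71 ≈ 3145.1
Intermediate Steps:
K = -½ (K = -3 + (½)*5 = -3 + 5/2 = -½ ≈ -0.50000)
E = 60 (E = (7 + 5)*(7 - 2) = 12*5 = 60)
b(C) = -19/(2*(11 + C)) (b(C) = (-½ - 9)/(11 + C) = -19/(2*(11 + C)))
P = -223300/71 (P = 8*(-19/(22 + 2*60) - 393) = 8*(-19/(22 + 120) - 393) = 8*(-19/142 - 393) = 8*(-55825/142) = -223300/71 ≈ -3145.1)
v = -223300/71 ≈ -3145.1
-v = -1*(-223300/71) = 223300/71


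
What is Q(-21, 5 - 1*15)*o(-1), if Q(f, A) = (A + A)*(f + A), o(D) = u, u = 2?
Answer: 1240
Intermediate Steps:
o(D) = 2
Q(f, A) = 2*A*(A + f) (Q(f, A) = (2*A)*(A + f) = 2*A*(A + f))
Q(-21, 5 - 1*15)*o(-1) = (2*(5 - 1*15)*((5 - 1*15) - 21))*2 = (2*(5 - 15)*((5 - 15) - 21))*2 = (2*(-10)*(-10 - 21))*2 = (2*(-10)*(-31))*2 = 620*2 = 1240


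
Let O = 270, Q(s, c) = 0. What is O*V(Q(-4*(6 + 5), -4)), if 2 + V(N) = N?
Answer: -540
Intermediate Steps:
V(N) = -2 + N
O*V(Q(-4*(6 + 5), -4)) = 270*(-2 + 0) = 270*(-2) = -540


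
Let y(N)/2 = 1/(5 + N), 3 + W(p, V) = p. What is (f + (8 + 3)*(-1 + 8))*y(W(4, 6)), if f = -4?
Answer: 73/3 ≈ 24.333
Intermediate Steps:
W(p, V) = -3 + p
y(N) = 2/(5 + N)
(f + (8 + 3)*(-1 + 8))*y(W(4, 6)) = (-4 + (8 + 3)*(-1 + 8))*(2/(5 + (-3 + 4))) = (-4 + 11*7)*(2/(5 + 1)) = (-4 + 77)*(2/6) = 73*(2*(1/6)) = 73*(1/3) = 73/3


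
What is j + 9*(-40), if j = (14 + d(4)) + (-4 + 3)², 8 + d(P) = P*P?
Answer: -337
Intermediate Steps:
d(P) = -8 + P² (d(P) = -8 + P*P = -8 + P²)
j = 23 (j = (14 + (-8 + 4²)) + (-4 + 3)² = (14 + (-8 + 16)) + (-1)² = (14 + 8) + 1 = 22 + 1 = 23)
j + 9*(-40) = 23 + 9*(-40) = 23 - 360 = -337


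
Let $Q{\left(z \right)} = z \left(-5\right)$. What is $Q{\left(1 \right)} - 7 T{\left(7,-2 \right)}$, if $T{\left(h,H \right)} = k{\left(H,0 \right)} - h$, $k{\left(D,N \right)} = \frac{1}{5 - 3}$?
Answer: $\frac{81}{2} \approx 40.5$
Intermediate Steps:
$k{\left(D,N \right)} = \frac{1}{2}$
$T{\left(h,H \right)} = \frac{1}{2} - h$
$Q{\left(z \right)} = - 5 z$
$Q{\left(1 \right)} - 7 T{\left(7,-2 \right)} = \left(-5\right) 1 - 7 \left(\frac{1}{2} - 7\right) = -5 - 7 \left(\frac{1}{2} - 7\right) = -5 - - \frac{91}{2} = -5 + \frac{91}{2} = \frac{81}{2}$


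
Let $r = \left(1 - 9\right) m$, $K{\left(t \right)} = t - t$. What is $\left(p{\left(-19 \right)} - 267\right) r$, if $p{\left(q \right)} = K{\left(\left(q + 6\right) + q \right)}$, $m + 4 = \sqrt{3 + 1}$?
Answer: $-4272$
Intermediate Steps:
$m = -2$ ($m = -4 + \sqrt{3 + 1} = -4 + \sqrt{4} = -4 + 2 = -2$)
$K{\left(t \right)} = 0$
$p{\left(q \right)} = 0$
$r = 16$ ($r = \left(1 - 9\right) \left(-2\right) = \left(-8\right) \left(-2\right) = 16$)
$\left(p{\left(-19 \right)} - 267\right) r = \left(0 - 267\right) 16 = \left(-267\right) 16 = -4272$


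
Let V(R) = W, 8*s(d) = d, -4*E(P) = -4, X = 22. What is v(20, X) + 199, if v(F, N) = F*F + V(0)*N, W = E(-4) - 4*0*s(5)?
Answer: 621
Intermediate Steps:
E(P) = 1 (E(P) = -¼*(-4) = 1)
s(d) = d/8
W = 1 (W = 1 - 4*0*(⅛)*5 = 1 - 0*5/8 = 1 - 1*0 = 1 + 0 = 1)
V(R) = 1
v(F, N) = N + F² (v(F, N) = F*F + 1*N = F² + N = N + F²)
v(20, X) + 199 = (22 + 20²) + 199 = (22 + 400) + 199 = 422 + 199 = 621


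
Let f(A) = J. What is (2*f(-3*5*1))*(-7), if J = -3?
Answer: 42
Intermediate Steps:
f(A) = -3
(2*f(-3*5*1))*(-7) = (2*(-3))*(-7) = -6*(-7) = 42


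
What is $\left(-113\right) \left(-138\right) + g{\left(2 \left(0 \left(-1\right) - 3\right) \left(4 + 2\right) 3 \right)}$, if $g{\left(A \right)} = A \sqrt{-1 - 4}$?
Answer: $15594 - 108 i \sqrt{5} \approx 15594.0 - 241.5 i$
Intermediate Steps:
$g{\left(A \right)} = i A \sqrt{5}$ ($g{\left(A \right)} = A \sqrt{-5} = A i \sqrt{5} = i A \sqrt{5}$)
$\left(-113\right) \left(-138\right) + g{\left(2 \left(0 \left(-1\right) - 3\right) \left(4 + 2\right) 3 \right)} = \left(-113\right) \left(-138\right) + i 2 \left(0 \left(-1\right) - 3\right) \left(4 + 2\right) 3 \sqrt{5} = 15594 + i 2 \left(0 - 3\right) 6 \cdot 3 \sqrt{5} = 15594 + i 2 \left(\left(-3\right) 6\right) 3 \sqrt{5} = 15594 + i 2 \left(-18\right) 3 \sqrt{5} = 15594 + i \left(\left(-36\right) 3\right) \sqrt{5} = 15594 + i \left(-108\right) \sqrt{5} = 15594 - 108 i \sqrt{5}$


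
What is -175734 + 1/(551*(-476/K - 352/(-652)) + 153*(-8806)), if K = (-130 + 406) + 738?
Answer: -19566311236586985/111340498916 ≈ -1.7573e+5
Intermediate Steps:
K = 1014 (K = 276 + 738 = 1014)
-175734 + 1/(551*(-476/K - 352/(-652)) + 153*(-8806)) = -175734 + 1/(551*(-476/1014 - 352/(-652)) + 153*(-8806)) = -175734 + 1/(551*(-476*1/1014 - 352*(-1/652)) - 1347318) = -175734 + 1/(551*(-238/507 + 88/163) - 1347318) = -175734 + 1/(551*(5822/82641) - 1347318) = -175734 + 1/(3207922/82641 - 1347318) = -175734 + 1/(-111340498916/82641) = -175734 - 82641/111340498916 = -19566311236586985/111340498916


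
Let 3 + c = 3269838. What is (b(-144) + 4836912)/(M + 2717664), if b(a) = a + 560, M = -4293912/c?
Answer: 659052683370/370262857147 ≈ 1.7800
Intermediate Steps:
c = 3269835 (c = -3 + 3269838 = 3269835)
M = -1431304/1089945 (M = -4293912/3269835 = -4293912*1/3269835 = -1431304/1089945 ≈ -1.3132)
b(a) = 560 + a
(b(-144) + 4836912)/(M + 2717664) = ((560 - 144) + 4836912)/(-1431304/1089945 + 2717664) = (416 + 4836912)/(2962102857176/1089945) = 4837328*(1089945/2962102857176) = 659052683370/370262857147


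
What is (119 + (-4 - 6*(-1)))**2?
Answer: 14641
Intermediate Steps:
(119 + (-4 - 6*(-1)))**2 = (119 + (-4 + 6))**2 = (119 + 2)**2 = 121**2 = 14641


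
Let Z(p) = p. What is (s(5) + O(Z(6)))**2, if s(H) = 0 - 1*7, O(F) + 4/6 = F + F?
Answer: 169/9 ≈ 18.778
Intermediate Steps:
O(F) = -2/3 + 2*F (O(F) = -2/3 + (F + F) = -2/3 + 2*F)
s(H) = -7 (s(H) = 0 - 7 = -7)
(s(5) + O(Z(6)))**2 = (-7 + (-2/3 + 2*6))**2 = (-7 + (-2/3 + 12))**2 = (-7 + 34/3)**2 = (13/3)**2 = 169/9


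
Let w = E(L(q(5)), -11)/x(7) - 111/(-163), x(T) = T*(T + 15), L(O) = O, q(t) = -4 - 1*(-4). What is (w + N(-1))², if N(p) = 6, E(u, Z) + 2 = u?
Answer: 7004016100/157527601 ≈ 44.462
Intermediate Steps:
q(t) = 0 (q(t) = -4 + 4 = 0)
E(u, Z) = -2 + u
x(T) = T*(15 + T)
w = 8384/12551 (w = (-2 + 0)/((7*(15 + 7))) - 111/(-163) = -2/(7*22) - 111*(-1/163) = -2/154 + 111/163 = -2*1/154 + 111/163 = -1/77 + 111/163 = 8384/12551 ≈ 0.66799)
(w + N(-1))² = (8384/12551 + 6)² = (83690/12551)² = 7004016100/157527601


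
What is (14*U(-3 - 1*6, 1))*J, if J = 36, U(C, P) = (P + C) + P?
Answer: -3528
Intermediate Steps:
U(C, P) = C + 2*P (U(C, P) = (C + P) + P = C + 2*P)
(14*U(-3 - 1*6, 1))*J = (14*((-3 - 1*6) + 2*1))*36 = (14*((-3 - 6) + 2))*36 = (14*(-9 + 2))*36 = (14*(-7))*36 = -98*36 = -3528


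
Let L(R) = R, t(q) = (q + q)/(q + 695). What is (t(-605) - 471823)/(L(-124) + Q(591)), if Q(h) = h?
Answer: -4246528/4203 ≈ -1010.4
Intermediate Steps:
t(q) = 2*q/(695 + q) (t(q) = (2*q)/(695 + q) = 2*q/(695 + q))
(t(-605) - 471823)/(L(-124) + Q(591)) = (2*(-605)/(695 - 605) - 471823)/(-124 + 591) = (2*(-605)/90 - 471823)/467 = (2*(-605)*(1/90) - 471823)*(1/467) = (-121/9 - 471823)*(1/467) = -4246528/9*1/467 = -4246528/4203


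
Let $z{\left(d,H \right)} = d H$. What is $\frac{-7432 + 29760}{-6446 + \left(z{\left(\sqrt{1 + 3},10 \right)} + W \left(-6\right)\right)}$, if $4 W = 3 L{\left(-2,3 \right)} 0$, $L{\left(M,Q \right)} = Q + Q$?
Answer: $- \frac{11164}{3213} \approx -3.4746$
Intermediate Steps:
$L{\left(M,Q \right)} = 2 Q$
$W = 0$ ($W = \frac{3 \cdot 2 \cdot 3 \cdot 0}{4} = \frac{3 \cdot 6 \cdot 0}{4} = \frac{18 \cdot 0}{4} = \frac{1}{4} \cdot 0 = 0$)
$z{\left(d,H \right)} = H d$
$\frac{-7432 + 29760}{-6446 + \left(z{\left(\sqrt{1 + 3},10 \right)} + W \left(-6\right)\right)} = \frac{-7432 + 29760}{-6446 + \left(10 \sqrt{1 + 3} + 0 \left(-6\right)\right)} = \frac{22328}{-6446 + \left(10 \sqrt{4} + 0\right)} = \frac{22328}{-6446 + \left(10 \cdot 2 + 0\right)} = \frac{22328}{-6446 + \left(20 + 0\right)} = \frac{22328}{-6446 + 20} = \frac{22328}{-6426} = 22328 \left(- \frac{1}{6426}\right) = - \frac{11164}{3213}$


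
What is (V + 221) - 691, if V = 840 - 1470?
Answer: -1100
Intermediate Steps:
V = -630
(V + 221) - 691 = (-630 + 221) - 691 = -409 - 691 = -1100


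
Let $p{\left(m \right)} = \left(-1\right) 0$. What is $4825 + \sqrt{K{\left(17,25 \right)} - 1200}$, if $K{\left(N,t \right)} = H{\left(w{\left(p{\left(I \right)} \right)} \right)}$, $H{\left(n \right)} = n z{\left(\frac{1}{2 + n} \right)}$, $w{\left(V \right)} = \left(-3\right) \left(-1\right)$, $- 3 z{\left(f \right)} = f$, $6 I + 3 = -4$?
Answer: $4825 + \frac{i \sqrt{30005}}{5} \approx 4825.0 + 34.644 i$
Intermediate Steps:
$I = - \frac{7}{6}$ ($I = - \frac{1}{2} + \frac{1}{6} \left(-4\right) = - \frac{1}{2} - \frac{2}{3} = - \frac{7}{6} \approx -1.1667$)
$p{\left(m \right)} = 0$
$z{\left(f \right)} = - \frac{f}{3}$
$w{\left(V \right)} = 3$
$H{\left(n \right)} = - \frac{n}{3 \left(2 + n\right)}$ ($H{\left(n \right)} = n \left(- \frac{1}{3 \left(2 + n\right)}\right) = - \frac{n}{3 \left(2 + n\right)}$)
$K{\left(N,t \right)} = - \frac{1}{5}$ ($K{\left(N,t \right)} = \left(-1\right) 3 \frac{1}{6 + 3 \cdot 3} = \left(-1\right) 3 \frac{1}{6 + 9} = \left(-1\right) 3 \cdot \frac{1}{15} = - \frac{1}{5}$)
$4825 + \sqrt{K{\left(17,25 \right)} - 1200} = 4825 + \sqrt{- \frac{1}{5} - 1200} = 4825 + \sqrt{- \frac{6001}{5}} = 4825 + \frac{i \sqrt{30005}}{5}$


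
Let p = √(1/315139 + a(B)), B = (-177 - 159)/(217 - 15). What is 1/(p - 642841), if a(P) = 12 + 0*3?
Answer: -202584269899/130229474642361390 - √1191751386991/130229474642361390 ≈ -1.5556e-6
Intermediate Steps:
B = -168/101 (B = -336/202 = -336*1/202 = -168/101 ≈ -1.6634)
a(P) = 12 (a(P) = 12 + 0 = 12)
p = √1191751386991/315139 (p = √(1/315139 + 12) = √(3781669/315139) = √1191751386991/315139 ≈ 3.4641)
1/(p - 642841) = 1/(√1191751386991/315139 - 642841) = 1/(-642841 + √1191751386991/315139)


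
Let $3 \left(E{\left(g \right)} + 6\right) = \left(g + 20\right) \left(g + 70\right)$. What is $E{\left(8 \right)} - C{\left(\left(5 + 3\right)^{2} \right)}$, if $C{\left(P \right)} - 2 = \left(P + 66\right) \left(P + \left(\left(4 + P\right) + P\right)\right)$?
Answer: $-24760$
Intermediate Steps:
$E{\left(g \right)} = -6 + \frac{\left(20 + g\right) \left(70 + g\right)}{3}$ ($E{\left(g \right)} = -6 + \frac{\left(g + 20\right) \left(g + 70\right)}{3} = -6 + \frac{\left(20 + g\right) \left(70 + g\right)}{3}$)
$C{\left(P \right)} = 2 + \left(4 + 3 P\right) \left(66 + P\right)$ ($C{\left(P \right)} = 2 + \left(P + 66\right) \left(P + \left(\left(4 + P\right) + P\right)\right) = 2 + \left(66 + P\right) \left(P + \left(4 + 2 P\right)\right) = 2 + \left(66 + P\right) \left(4 + 3 P\right) = 2 + \left(4 + 3 P\right) \left(66 + P\right)$)
$E{\left(8 \right)} - C{\left(\left(5 + 3\right)^{2} \right)} = \left(\frac{1382}{3} + 30 \cdot 8 + \frac{8^{2}}{3}\right) - \left(266 + 3 \left(\left(5 + 3\right)^{2}\right)^{2} + 202 \left(5 + 3\right)^{2}\right) = \left(\frac{1382}{3} + 240 + \frac{1}{3} \cdot 64\right) - \left(266 + 3 \left(8^{2}\right)^{2} + 202 \cdot 8^{2}\right) = \left(\frac{1382}{3} + 240 + \frac{64}{3}\right) - \left(266 + 3 \cdot 64^{2} + 202 \cdot 64\right) = 722 - \left(266 + 3 \cdot 4096 + 12928\right) = 722 - \left(266 + 12288 + 12928\right) = 722 - 25482 = -24760$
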